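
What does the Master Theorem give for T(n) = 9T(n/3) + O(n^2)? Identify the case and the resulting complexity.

Master Theorem for T(n) = 9T(n/3) + O(n^2):

a = 9, b = 3, c = 2
log_b(a) = log_3(9) = 2.0000

Case 2: c = 2 = log_3(9) = 2.0000
T(n) = O(n^2 log n) = O(n^2 log n)

For T(n) = 9T(n/3) + O(n^2): log_3(9) = 2.0000. This is Case 2 of the Master Theorem (c = log_b(a), equal work at all levels), giving O(n^2 log n).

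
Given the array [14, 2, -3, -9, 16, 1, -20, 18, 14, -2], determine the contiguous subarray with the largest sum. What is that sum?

Using Kadane's algorithm on [14, 2, -3, -9, 16, 1, -20, 18, 14, -2]:

Scanning through the array:
Position 1 (value 2): max_ending_here = 16, max_so_far = 16
Position 2 (value -3): max_ending_here = 13, max_so_far = 16
Position 3 (value -9): max_ending_here = 4, max_so_far = 16
Position 4 (value 16): max_ending_here = 20, max_so_far = 20
Position 5 (value 1): max_ending_here = 21, max_so_far = 21
Position 6 (value -20): max_ending_here = 1, max_so_far = 21
Position 7 (value 18): max_ending_here = 19, max_so_far = 21
Position 8 (value 14): max_ending_here = 33, max_so_far = 33
Position 9 (value -2): max_ending_here = 31, max_so_far = 33

Maximum subarray: [14, 2, -3, -9, 16, 1, -20, 18, 14]
Maximum sum: 33

The maximum subarray is [14, 2, -3, -9, 16, 1, -20, 18, 14] with sum 33. This subarray runs from index 0 to index 8.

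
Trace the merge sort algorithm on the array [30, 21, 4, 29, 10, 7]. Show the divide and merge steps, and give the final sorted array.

Merge sort trace:

Split: [30, 21, 4, 29, 10, 7] -> [30, 21, 4] and [29, 10, 7]
  Split: [30, 21, 4] -> [30] and [21, 4]
    Split: [21, 4] -> [21] and [4]
    Merge: [21] + [4] -> [4, 21]
  Merge: [30] + [4, 21] -> [4, 21, 30]
  Split: [29, 10, 7] -> [29] and [10, 7]
    Split: [10, 7] -> [10] and [7]
    Merge: [10] + [7] -> [7, 10]
  Merge: [29] + [7, 10] -> [7, 10, 29]
Merge: [4, 21, 30] + [7, 10, 29] -> [4, 7, 10, 21, 29, 30]

Final sorted array: [4, 7, 10, 21, 29, 30]

The merge sort proceeds by recursively splitting the array and merging sorted halves.
After all merges, the sorted array is [4, 7, 10, 21, 29, 30].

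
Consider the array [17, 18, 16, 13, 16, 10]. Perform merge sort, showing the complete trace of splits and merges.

Merge sort trace:

Split: [17, 18, 16, 13, 16, 10] -> [17, 18, 16] and [13, 16, 10]
  Split: [17, 18, 16] -> [17] and [18, 16]
    Split: [18, 16] -> [18] and [16]
    Merge: [18] + [16] -> [16, 18]
  Merge: [17] + [16, 18] -> [16, 17, 18]
  Split: [13, 16, 10] -> [13] and [16, 10]
    Split: [16, 10] -> [16] and [10]
    Merge: [16] + [10] -> [10, 16]
  Merge: [13] + [10, 16] -> [10, 13, 16]
Merge: [16, 17, 18] + [10, 13, 16] -> [10, 13, 16, 16, 17, 18]

Final sorted array: [10, 13, 16, 16, 17, 18]

The merge sort proceeds by recursively splitting the array and merging sorted halves.
After all merges, the sorted array is [10, 13, 16, 16, 17, 18].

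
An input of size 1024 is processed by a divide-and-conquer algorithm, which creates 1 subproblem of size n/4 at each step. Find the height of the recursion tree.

For divide and conquer with division factor 4:

Problem sizes at each level:
Level 0: 1024
Level 1: 256
Level 2: 64
Level 3: 16
Level 4: 4
Level 5: 1

The root is level 0 and the size-1 base case is level 5 (the tree spans levels 0 through 5, i.e. 6 levels counting the root), so the depth is the number of divisions: log_4(1024) = 5

The recursion tree depth is log_4(1024) = 5. At each level, the problem size is divided by 4, so it takes 5 divisions to reduce to a base case of size 1. The algorithm makes 1 recursive call at each level.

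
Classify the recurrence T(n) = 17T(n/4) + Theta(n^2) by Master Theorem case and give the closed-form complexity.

Master Theorem for T(n) = 17T(n/4) + O(n^2):

a = 17, b = 4, c = 2
log_b(a) = log_4(17) = 2.0437

Case 1: c = 2 < log_4(17) = 2.0437
T(n) = O(n^(log_4 17))

For T(n) = 17T(n/4) + O(n^2): log_4(17) = 2.0437. This is Case 1 of the Master Theorem (c < log_b(a), work dominated by leaves), giving O(n^(log_4 17)).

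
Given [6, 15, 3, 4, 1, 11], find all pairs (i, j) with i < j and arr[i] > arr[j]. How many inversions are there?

Finding inversions in [6, 15, 3, 4, 1, 11]:

(0, 2): arr[0]=6 > arr[2]=3
(0, 3): arr[0]=6 > arr[3]=4
(0, 4): arr[0]=6 > arr[4]=1
(1, 2): arr[1]=15 > arr[2]=3
(1, 3): arr[1]=15 > arr[3]=4
(1, 4): arr[1]=15 > arr[4]=1
(1, 5): arr[1]=15 > arr[5]=11
(2, 4): arr[2]=3 > arr[4]=1
(3, 4): arr[3]=4 > arr[4]=1

Total inversions: 9

The array has 9 inversion(s): (0,2), (0,3), (0,4), (1,2), (1,3), (1,4), (1,5), (2,4), (3,4). Each pair (i,j) satisfies i < j and arr[i] > arr[j].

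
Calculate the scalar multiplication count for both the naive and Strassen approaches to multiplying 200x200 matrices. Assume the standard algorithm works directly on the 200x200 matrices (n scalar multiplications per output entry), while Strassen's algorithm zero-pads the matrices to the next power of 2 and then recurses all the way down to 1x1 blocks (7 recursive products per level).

Matrix multiplication for 200x200 matrices:

Strassen's algorithm requires power-of-2 dimensions. Pad 200x200 to 256x256 (next power of 2).

Standard algorithm: 200^3 = 8000000 multiplications
Strassen's algorithm: 7^(log2(256)) = 7^8 = 5764801 multiplications
Savings: 8000000 - 5764801 = 2235199 multiplications

Standard: 8000000 multiplications (200^3). Strassen: 5764801 multiplications (7^8, after padding to 256x256). Strassen reduces 8 recursive multiplications to 7 at each level.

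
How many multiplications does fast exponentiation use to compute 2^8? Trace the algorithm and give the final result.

Computing 2^8 by squaring (build up from 2^1; each line after the first costs one multiplication):

2^1 = 2
2^2 = (2^1)^2 = 2^2 = 4
2^4 = (2^2)^2 = 4^2 = 16
2^8 = (2^4)^2 = 16^2 = 256

Result: 256
Multiplications needed: 3 (3 lines after 2^1)

2^8 = 256. Using exponentiation by squaring, this requires 3 multiplications. The key idea: if the exponent is even, square the half-power; if odd, multiply by the base once.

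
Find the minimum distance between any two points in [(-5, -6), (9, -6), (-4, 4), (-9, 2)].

Computing all pairwise distances among 4 points:

d((-5, -6), (9, -6)) = 14.0
d((-5, -6), (-4, 4)) = 10.0499
d((-5, -6), (-9, 2)) = 8.9443
d((9, -6), (-4, 4)) = 16.4012
d((9, -6), (-9, 2)) = 19.6977
d((-4, 4), (-9, 2)) = 5.3852 <-- minimum

Closest pair: (-4, 4) and (-9, 2) with distance 5.3852

The closest pair is (-4, 4) and (-9, 2) with Euclidean distance 5.3852. For 4 points, brute-force pairwise comparison is shown above. For large n, the divide-and-conquer algorithm (sort by x, recurse on halves, check the dividing strip) achieves O(n log n).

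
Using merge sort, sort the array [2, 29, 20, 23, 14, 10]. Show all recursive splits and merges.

Merge sort trace:

Split: [2, 29, 20, 23, 14, 10] -> [2, 29, 20] and [23, 14, 10]
  Split: [2, 29, 20] -> [2] and [29, 20]
    Split: [29, 20] -> [29] and [20]
    Merge: [29] + [20] -> [20, 29]
  Merge: [2] + [20, 29] -> [2, 20, 29]
  Split: [23, 14, 10] -> [23] and [14, 10]
    Split: [14, 10] -> [14] and [10]
    Merge: [14] + [10] -> [10, 14]
  Merge: [23] + [10, 14] -> [10, 14, 23]
Merge: [2, 20, 29] + [10, 14, 23] -> [2, 10, 14, 20, 23, 29]

Final sorted array: [2, 10, 14, 20, 23, 29]

The merge sort proceeds by recursively splitting the array and merging sorted halves.
After all merges, the sorted array is [2, 10, 14, 20, 23, 29].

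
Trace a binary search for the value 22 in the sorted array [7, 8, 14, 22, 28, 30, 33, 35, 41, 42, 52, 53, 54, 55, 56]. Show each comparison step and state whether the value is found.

Binary search for 22 in [7, 8, 14, 22, 28, 30, 33, 35, 41, 42, 52, 53, 54, 55, 56]:

lo=0, hi=14, mid=7, arr[mid]=35 -> 35 > 22, search left half
lo=0, hi=6, mid=3, arr[mid]=22 -> Found target at index 3!

Binary search finds 22 at index 3 after 2 comparisons. The search repeatedly halves the search space by comparing with the middle element.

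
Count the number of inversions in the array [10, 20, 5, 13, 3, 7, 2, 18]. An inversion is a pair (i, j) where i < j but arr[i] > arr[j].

Finding inversions in [10, 20, 5, 13, 3, 7, 2, 18]:

(0, 2): arr[0]=10 > arr[2]=5
(0, 4): arr[0]=10 > arr[4]=3
(0, 5): arr[0]=10 > arr[5]=7
(0, 6): arr[0]=10 > arr[6]=2
(1, 2): arr[1]=20 > arr[2]=5
(1, 3): arr[1]=20 > arr[3]=13
(1, 4): arr[1]=20 > arr[4]=3
(1, 5): arr[1]=20 > arr[5]=7
(1, 6): arr[1]=20 > arr[6]=2
(1, 7): arr[1]=20 > arr[7]=18
(2, 4): arr[2]=5 > arr[4]=3
(2, 6): arr[2]=5 > arr[6]=2
(3, 4): arr[3]=13 > arr[4]=3
(3, 5): arr[3]=13 > arr[5]=7
(3, 6): arr[3]=13 > arr[6]=2
(4, 6): arr[4]=3 > arr[6]=2
(5, 6): arr[5]=7 > arr[6]=2

Total inversions: 17

The array has 17 inversion(s): (0,2), (0,4), (0,5), (0,6), (1,2), (1,3), (1,4), (1,5), (1,6), (1,7), (2,4), (2,6), (3,4), (3,5), (3,6), (4,6), (5,6). Each pair (i,j) satisfies i < j and arr[i] > arr[j].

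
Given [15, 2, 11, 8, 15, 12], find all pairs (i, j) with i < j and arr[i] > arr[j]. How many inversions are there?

Finding inversions in [15, 2, 11, 8, 15, 12]:

(0, 1): arr[0]=15 > arr[1]=2
(0, 2): arr[0]=15 > arr[2]=11
(0, 3): arr[0]=15 > arr[3]=8
(0, 5): arr[0]=15 > arr[5]=12
(2, 3): arr[2]=11 > arr[3]=8
(4, 5): arr[4]=15 > arr[5]=12

Total inversions: 6

The array has 6 inversion(s): (0,1), (0,2), (0,3), (0,5), (2,3), (4,5). Each pair (i,j) satisfies i < j and arr[i] > arr[j].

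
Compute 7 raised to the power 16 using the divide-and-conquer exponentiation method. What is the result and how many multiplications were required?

Computing 7^16 by squaring (build up from 7^1; each line after the first costs one multiplication):

7^1 = 7
7^2 = (7^1)^2 = 7^2 = 49
7^4 = (7^2)^2 = 49^2 = 2401
7^8 = (7^4)^2 = 2401^2 = 5764801
7^16 = (7^8)^2 = 5764801^2 = 33232930569601

Result: 33232930569601
Multiplications needed: 4 (4 lines after 7^1)

7^16 = 33232930569601. Using exponentiation by squaring, this requires 4 multiplications. The key idea: if the exponent is even, square the half-power; if odd, multiply by the base once.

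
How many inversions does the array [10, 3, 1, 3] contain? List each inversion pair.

Finding inversions in [10, 3, 1, 3]:

(0, 1): arr[0]=10 > arr[1]=3
(0, 2): arr[0]=10 > arr[2]=1
(0, 3): arr[0]=10 > arr[3]=3
(1, 2): arr[1]=3 > arr[2]=1

Total inversions: 4

The array has 4 inversion(s): (0,1), (0,2), (0,3), (1,2). Each pair (i,j) satisfies i < j and arr[i] > arr[j].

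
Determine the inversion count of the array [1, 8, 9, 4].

Finding inversions in [1, 8, 9, 4]:

(1, 3): arr[1]=8 > arr[3]=4
(2, 3): arr[2]=9 > arr[3]=4

Total inversions: 2

The array has 2 inversion(s): (1,3), (2,3). Each pair (i,j) satisfies i < j and arr[i] > arr[j].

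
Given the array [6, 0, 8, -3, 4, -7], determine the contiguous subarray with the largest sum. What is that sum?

Using Kadane's algorithm on [6, 0, 8, -3, 4, -7]:

Scanning through the array:
Position 1 (value 0): max_ending_here = 6, max_so_far = 6
Position 2 (value 8): max_ending_here = 14, max_so_far = 14
Position 3 (value -3): max_ending_here = 11, max_so_far = 14
Position 4 (value 4): max_ending_here = 15, max_so_far = 15
Position 5 (value -7): max_ending_here = 8, max_so_far = 15

Maximum subarray: [6, 0, 8, -3, 4]
Maximum sum: 15

The maximum subarray is [6, 0, 8, -3, 4] with sum 15. This subarray runs from index 0 to index 4.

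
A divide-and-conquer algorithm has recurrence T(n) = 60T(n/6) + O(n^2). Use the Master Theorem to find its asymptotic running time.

Master Theorem for T(n) = 60T(n/6) + O(n^2):

a = 60, b = 6, c = 2
log_b(a) = log_6(60) = 2.2851

Case 1: c = 2 < log_6(60) = 2.2851
T(n) = O(n^(log_6 60))

For T(n) = 60T(n/6) + O(n^2): log_6(60) = 2.2851. This is Case 1 of the Master Theorem (c < log_b(a), work dominated by leaves), giving O(n^(log_6 60)).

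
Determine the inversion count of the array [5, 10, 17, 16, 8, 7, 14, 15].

Finding inversions in [5, 10, 17, 16, 8, 7, 14, 15]:

(1, 4): arr[1]=10 > arr[4]=8
(1, 5): arr[1]=10 > arr[5]=7
(2, 3): arr[2]=17 > arr[3]=16
(2, 4): arr[2]=17 > arr[4]=8
(2, 5): arr[2]=17 > arr[5]=7
(2, 6): arr[2]=17 > arr[6]=14
(2, 7): arr[2]=17 > arr[7]=15
(3, 4): arr[3]=16 > arr[4]=8
(3, 5): arr[3]=16 > arr[5]=7
(3, 6): arr[3]=16 > arr[6]=14
(3, 7): arr[3]=16 > arr[7]=15
(4, 5): arr[4]=8 > arr[5]=7

Total inversions: 12

The array has 12 inversion(s): (1,4), (1,5), (2,3), (2,4), (2,5), (2,6), (2,7), (3,4), (3,5), (3,6), (3,7), (4,5). Each pair (i,j) satisfies i < j and arr[i] > arr[j].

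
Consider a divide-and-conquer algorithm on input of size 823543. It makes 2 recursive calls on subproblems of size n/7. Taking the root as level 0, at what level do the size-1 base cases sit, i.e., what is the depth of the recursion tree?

For divide and conquer with division factor 7:

Problem sizes at each level:
Level 0: 823543
Level 1: 117649
Level 2: 16807
Level 3: 2401
Level 4: 343
Level 5: 49
Level 6: 7
Level 7: 1

The root is level 0 and the size-1 base case is level 7 (the tree spans levels 0 through 7, i.e. 8 levels counting the root), so the depth is the number of divisions: log_7(823543) = 7

The recursion tree depth is log_7(823543) = 7. At each level, the problem size is divided by 7, so it takes 7 divisions to reduce to a base case of size 1. The algorithm makes 2 recursive calls at each level.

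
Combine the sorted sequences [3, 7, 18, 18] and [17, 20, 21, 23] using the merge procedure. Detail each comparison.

Merging process:

Compare 3 vs 17: take 3 from left. Merged: [3]
Compare 7 vs 17: take 7 from left. Merged: [3, 7]
Compare 18 vs 17: take 17 from right. Merged: [3, 7, 17]
Compare 18 vs 20: take 18 from left. Merged: [3, 7, 17, 18]
Compare 18 vs 20: take 18 from left. Merged: [3, 7, 17, 18, 18]
Append remaining from right: [20, 21, 23]. Merged: [3, 7, 17, 18, 18, 20, 21, 23]

Final merged array: [3, 7, 17, 18, 18, 20, 21, 23]
Total comparisons: 5

The merged array is [3, 7, 17, 18, 18, 20, 21, 23], requiring 5 comparisons. The merge step runs in O(n) time where n is the total number of elements.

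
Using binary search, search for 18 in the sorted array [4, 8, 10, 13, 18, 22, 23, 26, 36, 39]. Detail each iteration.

Binary search for 18 in [4, 8, 10, 13, 18, 22, 23, 26, 36, 39]:

lo=0, hi=9, mid=4, arr[mid]=18 -> Found target at index 4!

Binary search finds 18 at index 4 after 1 comparisons. The search repeatedly halves the search space by comparing with the middle element.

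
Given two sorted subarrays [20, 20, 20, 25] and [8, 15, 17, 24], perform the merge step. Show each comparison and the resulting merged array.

Merging process:

Compare 20 vs 8: take 8 from right. Merged: [8]
Compare 20 vs 15: take 15 from right. Merged: [8, 15]
Compare 20 vs 17: take 17 from right. Merged: [8, 15, 17]
Compare 20 vs 24: take 20 from left. Merged: [8, 15, 17, 20]
Compare 20 vs 24: take 20 from left. Merged: [8, 15, 17, 20, 20]
Compare 20 vs 24: take 20 from left. Merged: [8, 15, 17, 20, 20, 20]
Compare 25 vs 24: take 24 from right. Merged: [8, 15, 17, 20, 20, 20, 24]
Append remaining from left: [25]. Merged: [8, 15, 17, 20, 20, 20, 24, 25]

Final merged array: [8, 15, 17, 20, 20, 20, 24, 25]
Total comparisons: 7

The merged array is [8, 15, 17, 20, 20, 20, 24, 25], requiring 7 comparisons. The merge step runs in O(n) time where n is the total number of elements.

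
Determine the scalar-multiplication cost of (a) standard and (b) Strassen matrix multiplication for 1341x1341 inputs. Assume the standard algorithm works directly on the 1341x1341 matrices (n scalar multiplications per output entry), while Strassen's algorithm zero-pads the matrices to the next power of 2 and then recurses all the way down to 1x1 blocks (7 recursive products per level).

Matrix multiplication for 1341x1341 matrices:

Strassen's algorithm requires power-of-2 dimensions. Pad 1341x1341 to 2048x2048 (next power of 2).

Standard algorithm: 1341^3 = 2411494821 multiplications
Strassen's algorithm: 7^(log2(2048)) = 7^11 = 1977326743 multiplications
Savings: 2411494821 - 1977326743 = 434168078 multiplications

Standard: 2411494821 multiplications (1341^3). Strassen: 1977326743 multiplications (7^11, after padding to 2048x2048). Strassen reduces 8 recursive multiplications to 7 at each level.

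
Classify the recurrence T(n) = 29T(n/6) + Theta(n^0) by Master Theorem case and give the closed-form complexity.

Master Theorem for T(n) = 29T(n/6) + O(n^0):

a = 29, b = 6, c = 0
log_b(a) = log_6(29) = 1.8793

Case 1: c = 0 < log_6(29) = 1.8793
T(n) = O(n^(log_6 29))

For T(n) = 29T(n/6) + O(n^0): log_6(29) = 1.8793. This is Case 1 of the Master Theorem (c < log_b(a), work dominated by leaves), giving O(n^(log_6 29)).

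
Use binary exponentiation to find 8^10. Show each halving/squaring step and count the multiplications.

Computing 8^10 by squaring (build up from 8^1; each line after the first costs one multiplication):

8^1 = 8
8^2 = (8^1)^2 = 8^2 = 64
8^4 = (8^2)^2 = 64^2 = 4096
8^5 = 8 * 8^4 = 8 * 4096 = 32768
8^10 = (8^5)^2 = 32768^2 = 1073741824

Result: 1073741824
Multiplications needed: 4 (4 lines after 8^1)

8^10 = 1073741824. Using exponentiation by squaring, this requires 4 multiplications. The key idea: if the exponent is even, square the half-power; if odd, multiply by the base once.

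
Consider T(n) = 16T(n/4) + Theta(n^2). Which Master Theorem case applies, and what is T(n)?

Master Theorem for T(n) = 16T(n/4) + O(n^2):

a = 16, b = 4, c = 2
log_b(a) = log_4(16) = 2.0000

Case 2: c = 2 = log_4(16) = 2.0000
T(n) = O(n^2 log n) = O(n^2 log n)

For T(n) = 16T(n/4) + O(n^2): log_4(16) = 2.0000. This is Case 2 of the Master Theorem (c = log_b(a), equal work at all levels), giving O(n^2 log n).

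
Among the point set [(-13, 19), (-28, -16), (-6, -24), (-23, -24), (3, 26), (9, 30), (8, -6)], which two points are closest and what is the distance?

Computing all pairwise distances among 7 points:

d((-13, 19), (-28, -16)) = 38.0789
d((-13, 19), (-6, -24)) = 43.566
d((-13, 19), (-23, -24)) = 44.1475
d((-13, 19), (3, 26)) = 17.4642
d((-13, 19), (9, 30)) = 24.5967
d((-13, 19), (8, -6)) = 32.6497
d((-28, -16), (-6, -24)) = 23.4094
d((-28, -16), (-23, -24)) = 9.434
d((-28, -16), (3, 26)) = 52.2015
d((-28, -16), (9, 30)) = 59.0339
d((-28, -16), (8, -6)) = 37.3631
d((-6, -24), (-23, -24)) = 17.0
d((-6, -24), (3, 26)) = 50.8035
d((-6, -24), (9, 30)) = 56.0446
d((-6, -24), (8, -6)) = 22.8035
d((-23, -24), (3, 26)) = 56.356
d((-23, -24), (9, 30)) = 62.7694
d((-23, -24), (8, -6)) = 35.8469
d((3, 26), (9, 30)) = 7.2111 <-- minimum
d((3, 26), (8, -6)) = 32.3883
d((9, 30), (8, -6)) = 36.0139

Closest pair: (3, 26) and (9, 30) with distance 7.2111

The closest pair is (3, 26) and (9, 30) with Euclidean distance 7.2111. For 7 points, brute-force pairwise comparison is shown above. For large n, the divide-and-conquer algorithm (sort by x, recurse on halves, check the dividing strip) achieves O(n log n).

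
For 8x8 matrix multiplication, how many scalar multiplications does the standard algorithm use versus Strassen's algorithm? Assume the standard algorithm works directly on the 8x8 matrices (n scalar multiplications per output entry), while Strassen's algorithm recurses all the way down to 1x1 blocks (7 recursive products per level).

Matrix multiplication for 8x8 matrices:

Standard algorithm: 8^3 = 512 multiplications
Strassen's algorithm: 7^(log2(8)) = 7^3 = 343 multiplications
Savings: 512 - 343 = 169 multiplications

Standard: 512 multiplications (8^3). Strassen: 343 multiplications (7^3). Strassen reduces 8 recursive multiplications to 7 at each level.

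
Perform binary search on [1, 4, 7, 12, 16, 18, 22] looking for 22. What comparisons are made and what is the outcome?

Binary search for 22 in [1, 4, 7, 12, 16, 18, 22]:

lo=0, hi=6, mid=3, arr[mid]=12 -> 12 < 22, search right half
lo=4, hi=6, mid=5, arr[mid]=18 -> 18 < 22, search right half
lo=6, hi=6, mid=6, arr[mid]=22 -> Found target at index 6!

Binary search finds 22 at index 6 after 3 comparisons. The search repeatedly halves the search space by comparing with the middle element.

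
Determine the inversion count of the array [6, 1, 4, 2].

Finding inversions in [6, 1, 4, 2]:

(0, 1): arr[0]=6 > arr[1]=1
(0, 2): arr[0]=6 > arr[2]=4
(0, 3): arr[0]=6 > arr[3]=2
(2, 3): arr[2]=4 > arr[3]=2

Total inversions: 4

The array has 4 inversion(s): (0,1), (0,2), (0,3), (2,3). Each pair (i,j) satisfies i < j and arr[i] > arr[j].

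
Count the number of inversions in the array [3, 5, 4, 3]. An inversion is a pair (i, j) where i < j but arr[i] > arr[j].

Finding inversions in [3, 5, 4, 3]:

(1, 2): arr[1]=5 > arr[2]=4
(1, 3): arr[1]=5 > arr[3]=3
(2, 3): arr[2]=4 > arr[3]=3

Total inversions: 3

The array has 3 inversion(s): (1,2), (1,3), (2,3). Each pair (i,j) satisfies i < j and arr[i] > arr[j].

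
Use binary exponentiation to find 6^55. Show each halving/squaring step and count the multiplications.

Computing 6^55 by squaring (build up from 6^1; each line after the first costs one multiplication):

6^1 = 6
6^2 = (6^1)^2 = 6^2 = 36
6^3 = 6 * 6^2 = 6 * 36 = 216
6^6 = (6^3)^2 = 216^2 = 46656
6^12 = (6^6)^2 = 46656^2 = 2176782336
6^13 = 6 * 6^12 = 6 * 2176782336 = 13060694016
6^26 = (6^13)^2 = 13060694016^2 = 170581728179578208256
6^27 = 6 * 6^26 = 6 * 170581728179578208256 = 1023490369077469249536
6^54 = (6^27)^2 = 1023490369077469249536^2 = 1047532535594334222593508922191671036215296
6^55 = 6 * 6^54 = 6 * 1047532535594334222593508922191671036215296 = 6285195213566005335561053533150026217291776

Result: 6285195213566005335561053533150026217291776
Multiplications needed: 9 (9 lines after 6^1)

6^55 = 6285195213566005335561053533150026217291776. Using exponentiation by squaring, this requires 9 multiplications. The key idea: if the exponent is even, square the half-power; if odd, multiply by the base once.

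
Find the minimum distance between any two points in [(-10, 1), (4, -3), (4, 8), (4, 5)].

Computing all pairwise distances among 4 points:

d((-10, 1), (4, -3)) = 14.5602
d((-10, 1), (4, 8)) = 15.6525
d((-10, 1), (4, 5)) = 14.5602
d((4, -3), (4, 8)) = 11.0
d((4, -3), (4, 5)) = 8.0
d((4, 8), (4, 5)) = 3.0 <-- minimum

Closest pair: (4, 8) and (4, 5) with distance 3.0

The closest pair is (4, 8) and (4, 5) with Euclidean distance 3.0. For 4 points, brute-force pairwise comparison is shown above. For large n, the divide-and-conquer algorithm (sort by x, recurse on halves, check the dividing strip) achieves O(n log n).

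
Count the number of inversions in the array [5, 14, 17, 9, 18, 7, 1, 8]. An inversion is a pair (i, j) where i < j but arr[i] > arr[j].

Finding inversions in [5, 14, 17, 9, 18, 7, 1, 8]:

(0, 6): arr[0]=5 > arr[6]=1
(1, 3): arr[1]=14 > arr[3]=9
(1, 5): arr[1]=14 > arr[5]=7
(1, 6): arr[1]=14 > arr[6]=1
(1, 7): arr[1]=14 > arr[7]=8
(2, 3): arr[2]=17 > arr[3]=9
(2, 5): arr[2]=17 > arr[5]=7
(2, 6): arr[2]=17 > arr[6]=1
(2, 7): arr[2]=17 > arr[7]=8
(3, 5): arr[3]=9 > arr[5]=7
(3, 6): arr[3]=9 > arr[6]=1
(3, 7): arr[3]=9 > arr[7]=8
(4, 5): arr[4]=18 > arr[5]=7
(4, 6): arr[4]=18 > arr[6]=1
(4, 7): arr[4]=18 > arr[7]=8
(5, 6): arr[5]=7 > arr[6]=1

Total inversions: 16

The array has 16 inversion(s): (0,6), (1,3), (1,5), (1,6), (1,7), (2,3), (2,5), (2,6), (2,7), (3,5), (3,6), (3,7), (4,5), (4,6), (4,7), (5,6). Each pair (i,j) satisfies i < j and arr[i] > arr[j].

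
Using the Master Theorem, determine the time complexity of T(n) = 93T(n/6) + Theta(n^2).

Master Theorem for T(n) = 93T(n/6) + O(n^2):

a = 93, b = 6, c = 2
log_b(a) = log_6(93) = 2.5297

Case 1: c = 2 < log_6(93) = 2.5297
T(n) = O(n^(log_6 93))

For T(n) = 93T(n/6) + O(n^2): log_6(93) = 2.5297. This is Case 1 of the Master Theorem (c < log_b(a), work dominated by leaves), giving O(n^(log_6 93)).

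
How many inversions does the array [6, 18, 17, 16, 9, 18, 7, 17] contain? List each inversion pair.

Finding inversions in [6, 18, 17, 16, 9, 18, 7, 17]:

(1, 2): arr[1]=18 > arr[2]=17
(1, 3): arr[1]=18 > arr[3]=16
(1, 4): arr[1]=18 > arr[4]=9
(1, 6): arr[1]=18 > arr[6]=7
(1, 7): arr[1]=18 > arr[7]=17
(2, 3): arr[2]=17 > arr[3]=16
(2, 4): arr[2]=17 > arr[4]=9
(2, 6): arr[2]=17 > arr[6]=7
(3, 4): arr[3]=16 > arr[4]=9
(3, 6): arr[3]=16 > arr[6]=7
(4, 6): arr[4]=9 > arr[6]=7
(5, 6): arr[5]=18 > arr[6]=7
(5, 7): arr[5]=18 > arr[7]=17

Total inversions: 13

The array has 13 inversion(s): (1,2), (1,3), (1,4), (1,6), (1,7), (2,3), (2,4), (2,6), (3,4), (3,6), (4,6), (5,6), (5,7). Each pair (i,j) satisfies i < j and arr[i] > arr[j].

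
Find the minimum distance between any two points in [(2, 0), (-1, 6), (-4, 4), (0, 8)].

Computing all pairwise distances among 4 points:

d((2, 0), (-1, 6)) = 6.7082
d((2, 0), (-4, 4)) = 7.2111
d((2, 0), (0, 8)) = 8.2462
d((-1, 6), (-4, 4)) = 3.6056
d((-1, 6), (0, 8)) = 2.2361 <-- minimum
d((-4, 4), (0, 8)) = 5.6569

Closest pair: (-1, 6) and (0, 8) with distance 2.2361

The closest pair is (-1, 6) and (0, 8) with Euclidean distance 2.2361. For 4 points, brute-force pairwise comparison is shown above. For large n, the divide-and-conquer algorithm (sort by x, recurse on halves, check the dividing strip) achieves O(n log n).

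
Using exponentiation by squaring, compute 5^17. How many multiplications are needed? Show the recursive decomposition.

Computing 5^17 by squaring (build up from 5^1; each line after the first costs one multiplication):

5^1 = 5
5^2 = (5^1)^2 = 5^2 = 25
5^4 = (5^2)^2 = 25^2 = 625
5^8 = (5^4)^2 = 625^2 = 390625
5^16 = (5^8)^2 = 390625^2 = 152587890625
5^17 = 5 * 5^16 = 5 * 152587890625 = 762939453125

Result: 762939453125
Multiplications needed: 5 (5 lines after 5^1)

5^17 = 762939453125. Using exponentiation by squaring, this requires 5 multiplications. The key idea: if the exponent is even, square the half-power; if odd, multiply by the base once.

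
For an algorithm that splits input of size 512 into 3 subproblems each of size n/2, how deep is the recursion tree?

For divide and conquer with division factor 2:

Problem sizes at each level:
Level 0: 512
Level 1: 256
Level 2: 128
Level 3: 64
Level 4: 32
Level 5: 16
Level 6: 8
Level 7: 4
Level 8: 2
Level 9: 1

The root is level 0 and the size-1 base case is level 9 (the tree spans levels 0 through 9, i.e. 10 levels counting the root), so the depth is the number of divisions: log_2(512) = 9

The recursion tree depth is log_2(512) = 9. At each level, the problem size is divided by 2, so it takes 9 divisions to reduce to a base case of size 1. The algorithm makes 3 recursive calls at each level.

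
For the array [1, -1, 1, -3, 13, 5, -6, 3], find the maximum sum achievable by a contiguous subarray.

Using Kadane's algorithm on [1, -1, 1, -3, 13, 5, -6, 3]:

Scanning through the array:
Position 1 (value -1): max_ending_here = 0, max_so_far = 1
Position 2 (value 1): max_ending_here = 1, max_so_far = 1
Position 3 (value -3): max_ending_here = -2, max_so_far = 1
Position 4 (value 13): max_ending_here = 13, max_so_far = 13
Position 5 (value 5): max_ending_here = 18, max_so_far = 18
Position 6 (value -6): max_ending_here = 12, max_so_far = 18
Position 7 (value 3): max_ending_here = 15, max_so_far = 18

Maximum subarray: [13, 5]
Maximum sum: 18

The maximum subarray is [13, 5] with sum 18. This subarray runs from index 4 to index 5.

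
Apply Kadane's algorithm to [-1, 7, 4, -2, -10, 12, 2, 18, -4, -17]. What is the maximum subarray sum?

Using Kadane's algorithm on [-1, 7, 4, -2, -10, 12, 2, 18, -4, -17]:

Scanning through the array:
Position 1 (value 7): max_ending_here = 7, max_so_far = 7
Position 2 (value 4): max_ending_here = 11, max_so_far = 11
Position 3 (value -2): max_ending_here = 9, max_so_far = 11
Position 4 (value -10): max_ending_here = -1, max_so_far = 11
Position 5 (value 12): max_ending_here = 12, max_so_far = 12
Position 6 (value 2): max_ending_here = 14, max_so_far = 14
Position 7 (value 18): max_ending_here = 32, max_so_far = 32
Position 8 (value -4): max_ending_here = 28, max_so_far = 32
Position 9 (value -17): max_ending_here = 11, max_so_far = 32

Maximum subarray: [12, 2, 18]
Maximum sum: 32

The maximum subarray is [12, 2, 18] with sum 32. This subarray runs from index 5 to index 7.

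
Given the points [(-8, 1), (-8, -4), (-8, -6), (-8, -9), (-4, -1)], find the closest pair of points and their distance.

Computing all pairwise distances among 5 points:

d((-8, 1), (-8, -4)) = 5.0
d((-8, 1), (-8, -6)) = 7.0
d((-8, 1), (-8, -9)) = 10.0
d((-8, 1), (-4, -1)) = 4.4721
d((-8, -4), (-8, -6)) = 2.0 <-- minimum
d((-8, -4), (-8, -9)) = 5.0
d((-8, -4), (-4, -1)) = 5.0
d((-8, -6), (-8, -9)) = 3.0
d((-8, -6), (-4, -1)) = 6.4031
d((-8, -9), (-4, -1)) = 8.9443

Closest pair: (-8, -4) and (-8, -6) with distance 2.0

The closest pair is (-8, -4) and (-8, -6) with Euclidean distance 2.0. For 5 points, brute-force pairwise comparison is shown above. For large n, the divide-and-conquer algorithm (sort by x, recurse on halves, check the dividing strip) achieves O(n log n).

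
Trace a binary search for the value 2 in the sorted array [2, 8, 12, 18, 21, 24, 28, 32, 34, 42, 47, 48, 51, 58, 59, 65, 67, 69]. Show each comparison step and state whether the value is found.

Binary search for 2 in [2, 8, 12, 18, 21, 24, 28, 32, 34, 42, 47, 48, 51, 58, 59, 65, 67, 69]:

lo=0, hi=17, mid=8, arr[mid]=34 -> 34 > 2, search left half
lo=0, hi=7, mid=3, arr[mid]=18 -> 18 > 2, search left half
lo=0, hi=2, mid=1, arr[mid]=8 -> 8 > 2, search left half
lo=0, hi=0, mid=0, arr[mid]=2 -> Found target at index 0!

Binary search finds 2 at index 0 after 4 comparisons. The search repeatedly halves the search space by comparing with the middle element.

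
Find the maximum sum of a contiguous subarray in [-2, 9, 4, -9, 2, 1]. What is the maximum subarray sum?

Using Kadane's algorithm on [-2, 9, 4, -9, 2, 1]:

Scanning through the array:
Position 1 (value 9): max_ending_here = 9, max_so_far = 9
Position 2 (value 4): max_ending_here = 13, max_so_far = 13
Position 3 (value -9): max_ending_here = 4, max_so_far = 13
Position 4 (value 2): max_ending_here = 6, max_so_far = 13
Position 5 (value 1): max_ending_here = 7, max_so_far = 13

Maximum subarray: [9, 4]
Maximum sum: 13

The maximum subarray is [9, 4] with sum 13. This subarray runs from index 1 to index 2.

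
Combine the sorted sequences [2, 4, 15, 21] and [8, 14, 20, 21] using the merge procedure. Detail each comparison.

Merging process:

Compare 2 vs 8: take 2 from left. Merged: [2]
Compare 4 vs 8: take 4 from left. Merged: [2, 4]
Compare 15 vs 8: take 8 from right. Merged: [2, 4, 8]
Compare 15 vs 14: take 14 from right. Merged: [2, 4, 8, 14]
Compare 15 vs 20: take 15 from left. Merged: [2, 4, 8, 14, 15]
Compare 21 vs 20: take 20 from right. Merged: [2, 4, 8, 14, 15, 20]
Compare 21 vs 21: take 21 from left. Merged: [2, 4, 8, 14, 15, 20, 21]
Append remaining from right: [21]. Merged: [2, 4, 8, 14, 15, 20, 21, 21]

Final merged array: [2, 4, 8, 14, 15, 20, 21, 21]
Total comparisons: 7

The merged array is [2, 4, 8, 14, 15, 20, 21, 21], requiring 7 comparisons. The merge step runs in O(n) time where n is the total number of elements.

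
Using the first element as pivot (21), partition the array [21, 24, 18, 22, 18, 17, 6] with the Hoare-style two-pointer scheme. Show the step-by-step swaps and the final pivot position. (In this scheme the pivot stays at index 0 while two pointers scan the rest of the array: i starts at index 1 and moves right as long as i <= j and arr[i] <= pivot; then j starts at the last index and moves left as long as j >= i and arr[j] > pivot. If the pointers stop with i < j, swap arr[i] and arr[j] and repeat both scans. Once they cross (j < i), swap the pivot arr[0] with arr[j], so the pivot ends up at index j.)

Hoare-style two-pointer partition with pivot = 21:

Initial array: [21, 24, 18, 22, 18, 17, 6]

Pointers start at i = 1, j = 6.
i stops at index 1 (arr[1]=24 > 21), j stops at index 6 (arr[6]=6 <= 21): swap arr[1] and arr[6], array becomes [21, 6, 18, 22, 18, 17, 24]
i stops at index 3 (arr[3]=22 > 21), j stops at index 5 (arr[5]=17 <= 21): swap arr[3] and arr[5], array becomes [21, 6, 18, 17, 18, 22, 24]
i ends at 5, j ends at 4: the pointers have crossed (j < i), so scanning stops.

Swap pivot arr[0] with arr[4] to place pivot at position 4: [18, 6, 18, 17, 21, 22, 24]
Pivot position: 4

After partitioning with pivot 21, the array becomes [18, 6, 18, 17, 21, 22, 24]. The pivot is placed at index 4. All elements to the left of the pivot are <= 21, and all elements to the right are > 21.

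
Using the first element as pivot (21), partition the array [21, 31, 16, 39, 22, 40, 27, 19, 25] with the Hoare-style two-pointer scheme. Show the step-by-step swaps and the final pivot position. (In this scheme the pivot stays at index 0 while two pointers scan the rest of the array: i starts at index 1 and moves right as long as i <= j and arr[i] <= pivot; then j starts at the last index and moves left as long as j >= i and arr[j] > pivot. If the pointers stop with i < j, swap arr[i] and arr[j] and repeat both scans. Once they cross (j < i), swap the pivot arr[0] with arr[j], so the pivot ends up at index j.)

Hoare-style two-pointer partition with pivot = 21:

Initial array: [21, 31, 16, 39, 22, 40, 27, 19, 25]

Pointers start at i = 1, j = 8.
i stops at index 1 (arr[1]=31 > 21), j stops at index 7 (arr[7]=19 <= 21): swap arr[1] and arr[7], array becomes [21, 19, 16, 39, 22, 40, 27, 31, 25]
i ends at 3, j ends at 2: the pointers have crossed (j < i), so scanning stops.

Swap pivot arr[0] with arr[2] to place pivot at position 2: [16, 19, 21, 39, 22, 40, 27, 31, 25]
Pivot position: 2

After partitioning with pivot 21, the array becomes [16, 19, 21, 39, 22, 40, 27, 31, 25]. The pivot is placed at index 2. All elements to the left of the pivot are <= 21, and all elements to the right are > 21.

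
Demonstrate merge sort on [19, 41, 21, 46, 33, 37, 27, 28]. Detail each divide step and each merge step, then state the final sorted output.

Merge sort trace:

Split: [19, 41, 21, 46, 33, 37, 27, 28] -> [19, 41, 21, 46] and [33, 37, 27, 28]
  Split: [19, 41, 21, 46] -> [19, 41] and [21, 46]
    Split: [19, 41] -> [19] and [41]
    Merge: [19] + [41] -> [19, 41]
    Split: [21, 46] -> [21] and [46]
    Merge: [21] + [46] -> [21, 46]
  Merge: [19, 41] + [21, 46] -> [19, 21, 41, 46]
  Split: [33, 37, 27, 28] -> [33, 37] and [27, 28]
    Split: [33, 37] -> [33] and [37]
    Merge: [33] + [37] -> [33, 37]
    Split: [27, 28] -> [27] and [28]
    Merge: [27] + [28] -> [27, 28]
  Merge: [33, 37] + [27, 28] -> [27, 28, 33, 37]
Merge: [19, 21, 41, 46] + [27, 28, 33, 37] -> [19, 21, 27, 28, 33, 37, 41, 46]

Final sorted array: [19, 21, 27, 28, 33, 37, 41, 46]

The merge sort proceeds by recursively splitting the array and merging sorted halves.
After all merges, the sorted array is [19, 21, 27, 28, 33, 37, 41, 46].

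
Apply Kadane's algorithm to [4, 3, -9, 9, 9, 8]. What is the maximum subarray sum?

Using Kadane's algorithm on [4, 3, -9, 9, 9, 8]:

Scanning through the array:
Position 1 (value 3): max_ending_here = 7, max_so_far = 7
Position 2 (value -9): max_ending_here = -2, max_so_far = 7
Position 3 (value 9): max_ending_here = 9, max_so_far = 9
Position 4 (value 9): max_ending_here = 18, max_so_far = 18
Position 5 (value 8): max_ending_here = 26, max_so_far = 26

Maximum subarray: [9, 9, 8]
Maximum sum: 26

The maximum subarray is [9, 9, 8] with sum 26. This subarray runs from index 3 to index 5.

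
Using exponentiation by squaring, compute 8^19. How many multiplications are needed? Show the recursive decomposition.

Computing 8^19 by squaring (build up from 8^1; each line after the first costs one multiplication):

8^1 = 8
8^2 = (8^1)^2 = 8^2 = 64
8^4 = (8^2)^2 = 64^2 = 4096
8^8 = (8^4)^2 = 4096^2 = 16777216
8^9 = 8 * 8^8 = 8 * 16777216 = 134217728
8^18 = (8^9)^2 = 134217728^2 = 18014398509481984
8^19 = 8 * 8^18 = 8 * 18014398509481984 = 144115188075855872

Result: 144115188075855872
Multiplications needed: 6 (6 lines after 8^1)

8^19 = 144115188075855872. Using exponentiation by squaring, this requires 6 multiplications. The key idea: if the exponent is even, square the half-power; if odd, multiply by the base once.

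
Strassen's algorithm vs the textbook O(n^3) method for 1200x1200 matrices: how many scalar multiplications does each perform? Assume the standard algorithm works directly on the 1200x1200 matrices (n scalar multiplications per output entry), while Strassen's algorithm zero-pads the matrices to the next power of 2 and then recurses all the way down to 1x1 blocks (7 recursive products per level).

Matrix multiplication for 1200x1200 matrices:

Strassen's algorithm requires power-of-2 dimensions. Pad 1200x1200 to 2048x2048 (next power of 2).

Standard algorithm: 1200^3 = 1728000000 multiplications
Strassen's algorithm: 7^(log2(2048)) = 7^11 = 1977326743 multiplications
Difference: 1728000000 - 1977326743 = -249326743 (Strassen uses MORE here due to padding overhead — for small or just-over-power-of-2 n, padding can outweigh the per-level savings)

Standard: 1728000000 multiplications (1200^3). Strassen: 1977326743 multiplications (7^11, after padding to 2048x2048). Strassen reduces 8 recursive multiplications to 7 at each level.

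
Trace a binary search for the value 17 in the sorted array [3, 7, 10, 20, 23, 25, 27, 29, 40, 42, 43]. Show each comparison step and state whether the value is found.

Binary search for 17 in [3, 7, 10, 20, 23, 25, 27, 29, 40, 42, 43]:

lo=0, hi=10, mid=5, arr[mid]=25 -> 25 > 17, search left half
lo=0, hi=4, mid=2, arr[mid]=10 -> 10 < 17, search right half
lo=3, hi=4, mid=3, arr[mid]=20 -> 20 > 17, search left half
lo=3 > hi=2, target 17 not found

Binary search determines that 17 is not in the array after 3 comparisons. The search space was exhausted without finding the target.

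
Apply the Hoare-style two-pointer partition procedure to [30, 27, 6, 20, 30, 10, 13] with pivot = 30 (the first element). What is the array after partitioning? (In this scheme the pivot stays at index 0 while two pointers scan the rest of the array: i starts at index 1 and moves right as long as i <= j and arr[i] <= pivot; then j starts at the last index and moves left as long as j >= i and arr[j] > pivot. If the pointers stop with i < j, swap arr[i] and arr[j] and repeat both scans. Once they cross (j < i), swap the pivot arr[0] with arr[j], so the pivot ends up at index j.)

Hoare-style two-pointer partition with pivot = 30:

Initial array: [30, 27, 6, 20, 30, 10, 13]

Pointers start at i = 1, j = 6.
i ends at 7, j ends at 6: the pointers have crossed (j < i), so scanning stops.

Swap pivot arr[0] with arr[6] to place pivot at position 6: [13, 27, 6, 20, 30, 10, 30]
Pivot position: 6

After partitioning with pivot 30, the array becomes [13, 27, 6, 20, 30, 10, 30]. The pivot is placed at index 6. All elements to the left of the pivot are <= 30, and all elements to the right are > 30.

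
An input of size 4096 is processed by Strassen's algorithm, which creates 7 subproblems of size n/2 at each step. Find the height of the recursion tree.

For divide and conquer with division factor 2:

Problem sizes at each level:
Level 0: 4096
Level 1: 2048
Level 2: 1024
Level 3: 512
Level 4: 256
Level 5: 128
Level 6: 64
Level 7: 32
Level 8: 16
Level 9: 8
Level 10: 4
Level 11: 2
Level 12: 1

The root is level 0 and the size-1 base case is level 12 (the tree spans levels 0 through 12, i.e. 13 levels counting the root), so the depth is the number of divisions: log_2(4096) = 12

The recursion tree depth is log_2(4096) = 12. At each level, the problem size is divided by 2, so it takes 12 divisions to reduce to a base case of size 1. The algorithm makes 7 recursive calls at each level.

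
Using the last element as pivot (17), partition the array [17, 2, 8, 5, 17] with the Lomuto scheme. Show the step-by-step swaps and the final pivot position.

Lomuto partition with pivot = 17:

Initial array: [17, 2, 8, 5, 17]

arr[0]=17 <= 17: swap with position 0, array becomes [17, 2, 8, 5, 17]
arr[1]=2 <= 17: swap with position 1, array becomes [17, 2, 8, 5, 17]
arr[2]=8 <= 17: swap with position 2, array becomes [17, 2, 8, 5, 17]
arr[3]=5 <= 17: swap with position 3, array becomes [17, 2, 8, 5, 17]

Place pivot at position 4: [17, 2, 8, 5, 17]
Pivot position: 4

After partitioning with pivot 17, the array becomes [17, 2, 8, 5, 17]. The pivot is placed at index 4. All elements to the left of the pivot are <= 17, and all elements to the right are > 17.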